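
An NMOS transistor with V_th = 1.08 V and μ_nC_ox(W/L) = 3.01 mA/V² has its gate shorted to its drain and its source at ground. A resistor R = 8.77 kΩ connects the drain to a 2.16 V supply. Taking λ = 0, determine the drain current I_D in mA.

With gate tied to drain, V_GS = V_DS ≥ V_GS − V_th, so the device is in saturation.
KCL at the drain: ½ k_n (V_GS − V_th)² = (V_DD − V_GS)/R.
Let x = V_GS − 1.08. Then 13.2 x² + x − 1.08 = 0, giving x = 0.251 V (positive root), so V_GS = 1.33 V.
I_D = (V_DD − V_GS)/R = (2.16 − 1.33) / 8.77 = 0.0946 mA.

I_D = 0.0946 mA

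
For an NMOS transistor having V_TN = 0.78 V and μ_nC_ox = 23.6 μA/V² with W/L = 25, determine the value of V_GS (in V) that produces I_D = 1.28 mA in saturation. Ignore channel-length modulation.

V_GS = 2.86 V

k_n = μ_nC_ox · (W/L) = 0.59 mA/V².
In saturation I_D = ½ k_n (V_GS − V_TN)², so V_GS − V_TN = √(2 I_D / k_n) = √(2 × 1.28 / 0.59) = 2.08 V.
V_GS = 0.78 + 2.08 = 2.86 V.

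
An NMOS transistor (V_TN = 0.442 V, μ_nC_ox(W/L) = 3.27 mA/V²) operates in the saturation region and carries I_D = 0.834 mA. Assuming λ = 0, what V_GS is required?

V_GS = 1.16 V

In saturation I_D = ½ k_n (V_GS − V_TN)², so V_GS − V_TN = √(2 I_D / k_n) = √(2 × 0.834 / 3.27) = 0.714 V.
V_GS = 0.442 + 0.714 = 1.16 V.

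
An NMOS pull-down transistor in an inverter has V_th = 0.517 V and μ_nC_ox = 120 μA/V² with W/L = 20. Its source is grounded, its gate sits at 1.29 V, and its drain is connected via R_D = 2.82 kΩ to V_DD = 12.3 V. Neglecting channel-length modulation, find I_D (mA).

V_GS = V_G = 1.29 V, so V_ov = 1.29 − 0.517 = 0.773 V.
k_n = μ_nC_ox · (W/L) = 2.4 mA/V².
Assume saturation: I_D = ½ k_n V_ov² = 0.5 × 2.4 × 0.773² = 0.717 mA, giving V_DS = V_DD − I_D R_D = 12.3 − 0.717 × 2.82 = 10.3 V.
V_DS = 10.3 V ≥ V_ov = 0.773 V, confirming saturation.

I_D = 0.717 mA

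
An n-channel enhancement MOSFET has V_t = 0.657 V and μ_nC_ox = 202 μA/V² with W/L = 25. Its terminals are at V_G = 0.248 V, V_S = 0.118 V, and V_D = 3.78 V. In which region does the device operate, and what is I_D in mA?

V_GS = V_G − V_S = 0.248 − 0.118 = 0.13 V; V_DS = V_D − V_S = 3.78 − 0.118 = 3.66 V.
V_GS = 0.13 V < V_t = 0.657 V, so the transistor is in cutoff.

Cutoff; I_D = 0 mA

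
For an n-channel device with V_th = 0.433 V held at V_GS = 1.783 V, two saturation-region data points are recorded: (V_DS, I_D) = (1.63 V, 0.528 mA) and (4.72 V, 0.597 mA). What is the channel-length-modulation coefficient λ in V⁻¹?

λ = 0.0454 V⁻¹

With V_GS fixed, I_D ∝ (1 + λ V_DS) in saturation, so I_D2/I_D1 = (1 + λ V_DS2)/(1 + λ V_DS1).
0.597/0.528 = 1.131 = (1 + 4.72 λ)/(1 + 1.63 λ).
Solving: λ (I_D1 V_DS2 − I_D2 V_DS1) = I_D2 − I_D1, so λ = (0.597 − 0.528) / (0.528 × 4.72 − 0.597 × 1.63) = 0.069 / 1.52 = 0.0454 V⁻¹.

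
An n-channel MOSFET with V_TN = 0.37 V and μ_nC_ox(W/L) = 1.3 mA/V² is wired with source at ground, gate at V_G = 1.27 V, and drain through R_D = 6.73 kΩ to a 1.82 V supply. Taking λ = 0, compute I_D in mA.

I_D = 0.236 mA

V_GS = V_G = 1.27 V, so V_ov = 1.27 − 0.37 = 0.9 V.
Assume saturation: I_D = ½ k_n V_ov² = 0.5 × 1.3 × 0.9² = 0.527 mA, giving V_DS = V_DD − I_D R_D = 1.82 − 0.527 × 6.73 = -1.72 V.
But -1.72 V < V_ov = 0.9 V, so the device is actually in triode.
In triode I_D = k_n[V_ov V_DS − ½ V_DS²] and I_D = (V_DD − V_DS)/R_D. Equating: 4.37 V_DS² − 8.874 V_DS + 1.82 = 0, giving V_DS = 0.232 V (the root below V_ov).
I_D = (1.82 − 0.232) / 6.73 = 0.236 mA.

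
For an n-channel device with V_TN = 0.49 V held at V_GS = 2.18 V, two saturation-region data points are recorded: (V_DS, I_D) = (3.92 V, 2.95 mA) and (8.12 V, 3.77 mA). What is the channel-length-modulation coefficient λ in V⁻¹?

λ = 0.0894 V⁻¹

With V_GS fixed, I_D ∝ (1 + λ V_DS) in saturation, so I_D2/I_D1 = (1 + λ V_DS2)/(1 + λ V_DS1).
3.77/2.95 = 1.278 = (1 + 8.12 λ)/(1 + 3.92 λ).
Solving: λ (I_D1 V_DS2 − I_D2 V_DS1) = I_D2 − I_D1, so λ = (3.77 − 2.95) / (2.95 × 8.12 − 3.77 × 3.92) = 0.82 / 9.18 = 0.0894 V⁻¹.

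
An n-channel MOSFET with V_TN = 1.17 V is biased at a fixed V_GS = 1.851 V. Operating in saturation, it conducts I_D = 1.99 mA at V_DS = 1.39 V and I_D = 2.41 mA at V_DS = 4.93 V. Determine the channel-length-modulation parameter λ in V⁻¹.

λ = 0.0650 V⁻¹

With V_GS fixed, I_D ∝ (1 + λ V_DS) in saturation, so I_D2/I_D1 = (1 + λ V_DS2)/(1 + λ V_DS1).
2.41/1.99 = 1.211 = (1 + 4.93 λ)/(1 + 1.39 λ).
Solving: λ (I_D1 V_DS2 − I_D2 V_DS1) = I_D2 − I_D1, so λ = (2.41 − 1.99) / (1.99 × 4.93 − 2.41 × 1.39) = 0.42 / 6.46 = 0.065 V⁻¹.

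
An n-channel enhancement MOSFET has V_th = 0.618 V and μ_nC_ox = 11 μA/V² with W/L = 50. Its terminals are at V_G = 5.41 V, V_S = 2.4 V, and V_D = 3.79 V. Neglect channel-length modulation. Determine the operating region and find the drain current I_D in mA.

Triode; I_D = 1.30 mA

V_GS = V_G − V_S = 5.41 − 2.4 = 3.01 V; V_DS = V_D − V_S = 3.79 − 2.4 = 1.39 V.
k_n = μ_nC_ox · (W/L) = 0.55 mA/V².
V_ov = V_GS − V_th = 3.01 − 0.618 = 2.39 V.
Since V_DS = 1.39 V < V_ov = 2.39 V, the device is in the triode region.
I_D = k_n [V_ov · V_DS − ½ V_DS²] = 0.55 × [2.39 × 1.39 − 0.5 × 1.39²] = 1.3 mA.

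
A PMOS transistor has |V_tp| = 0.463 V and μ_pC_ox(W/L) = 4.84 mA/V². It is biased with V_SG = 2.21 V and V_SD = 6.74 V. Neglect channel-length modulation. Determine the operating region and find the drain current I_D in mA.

V_ov = V_SG − |V_tp| = 2.21 − 0.463 = 1.75 V.
Since V_SD = 6.74 V ≥ V_ov = 1.75 V, the device is in saturation.
I_D = ½ k_p V_ov² = 0.5 × 4.84 × 1.75² = 7.39 mA.

Saturation; I_D = 7.39 mA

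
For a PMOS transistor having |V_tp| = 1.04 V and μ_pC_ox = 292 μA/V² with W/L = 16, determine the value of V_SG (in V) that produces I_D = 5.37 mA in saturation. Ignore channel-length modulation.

k_p = μ_pC_ox · (W/L) = 4.672 mA/V².
In saturation I_D = ½ k_p (V_SG − |V_tp|)², so V_SG − |V_tp| = √(2 I_D / k_p) = √(2 × 5.37 / 4.672) = 1.52 V.
V_SG = 1.04 + 1.52 = 2.56 V.

V_SG = 2.56 V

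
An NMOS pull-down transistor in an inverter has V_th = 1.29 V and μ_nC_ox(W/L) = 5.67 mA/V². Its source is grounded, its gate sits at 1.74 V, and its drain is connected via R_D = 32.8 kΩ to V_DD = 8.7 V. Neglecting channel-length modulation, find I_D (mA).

V_GS = V_G = 1.74 V, so V_ov = 1.74 − 1.29 = 0.45 V.
Assume saturation: I_D = ½ k_n V_ov² = 0.5 × 5.67 × 0.45² = 0.574 mA, giving V_DS = V_DD − I_D R_D = 8.7 − 0.574 × 32.8 = -10.1 V.
But -10.1 V < V_ov = 0.45 V, so the device is actually in triode.
In triode I_D = k_n[V_ov V_DS − ½ V_DS²] and I_D = (V_DD − V_DS)/R_D. Equating: 93 V_DS² − 84.69 V_DS + 8.7 = 0, giving V_DS = 0.118 V (the root below V_ov).
I_D = (8.7 − 0.118) / 32.8 = 0.262 mA.

I_D = 0.262 mA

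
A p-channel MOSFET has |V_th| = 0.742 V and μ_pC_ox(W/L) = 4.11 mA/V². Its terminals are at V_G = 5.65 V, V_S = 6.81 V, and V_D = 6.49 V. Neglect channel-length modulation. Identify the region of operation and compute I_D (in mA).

Triode; I_D = 0.339 mA

V_SG = V_S − V_G = 6.81 − 5.65 = 1.16 V; V_SD = V_S − V_D = 6.81 − 6.49 = 0.32 V.
V_ov = V_SG − |V_th| = 1.16 − 0.742 = 0.418 V.
Since V_SD = 0.32 V < V_ov = 0.418 V, the device is in the triode region.
I_D = k_p [V_ov · V_SD − ½ V_SD²] = 4.11 × [0.418 × 0.32 − 0.5 × 0.32²] = 0.339 mA.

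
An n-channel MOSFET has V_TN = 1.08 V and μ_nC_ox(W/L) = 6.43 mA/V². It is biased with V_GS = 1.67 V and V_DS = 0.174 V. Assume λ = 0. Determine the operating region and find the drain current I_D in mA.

V_ov = V_GS − V_TN = 1.67 − 1.08 = 0.59 V.
Since V_DS = 0.174 V < V_ov = 0.59 V, the device is in the triode region.
I_D = k_n [V_ov · V_DS − ½ V_DS²] = 6.43 × [0.59 × 0.174 − 0.5 × 0.174²] = 0.563 mA.

Triode; I_D = 0.563 mA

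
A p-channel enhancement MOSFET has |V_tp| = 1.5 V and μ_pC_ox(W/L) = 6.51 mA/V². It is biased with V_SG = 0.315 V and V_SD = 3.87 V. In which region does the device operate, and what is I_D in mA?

Cutoff; I_D = 0 mA

V_SG = 0.315 V < |V_tp| = 1.5 V, so the transistor is in cutoff.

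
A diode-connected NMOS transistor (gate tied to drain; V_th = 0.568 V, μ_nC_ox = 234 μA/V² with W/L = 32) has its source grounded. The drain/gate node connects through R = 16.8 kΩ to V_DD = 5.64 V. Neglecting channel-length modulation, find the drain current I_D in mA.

With gate tied to drain, V_GS = V_DS ≥ V_GS − V_th, so the device is in saturation.
k_n = μ_nC_ox · (W/L) = 7.488 mA/V².
KCL at the drain: ½ k_n (V_GS − V_th)² = (V_DD − V_GS)/R.
Let x = V_GS − 0.568. Then 62.9 x² + x − 5.072 = 0, giving x = 0.276 V (positive root), so V_GS = 0.844 V.
I_D = (V_DD − V_GS)/R = (5.64 − 0.844) / 16.8 = 0.285 mA.

I_D = 0.285 mA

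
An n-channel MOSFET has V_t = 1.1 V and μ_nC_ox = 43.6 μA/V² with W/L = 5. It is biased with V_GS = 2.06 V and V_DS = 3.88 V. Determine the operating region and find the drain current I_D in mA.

Saturation; I_D = 0.100 mA

k_n = μ_nC_ox · (W/L) = 0.218 mA/V².
V_ov = V_GS − V_t = 2.06 − 1.1 = 0.96 V.
Since V_DS = 3.88 V ≥ V_ov = 0.96 V, the device is in saturation.
I_D = ½ k_n V_ov² = 0.5 × 0.218 × 0.96² = 0.1 mA.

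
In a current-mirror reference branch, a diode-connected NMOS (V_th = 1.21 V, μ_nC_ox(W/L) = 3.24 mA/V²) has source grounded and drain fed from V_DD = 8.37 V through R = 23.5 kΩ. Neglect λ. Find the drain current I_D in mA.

I_D = 0.287 mA

With gate tied to drain, V_GS = V_DS ≥ V_GS − V_th, so the device is in saturation.
KCL at the drain: ½ k_n (V_GS − V_th)² = (V_DD − V_GS)/R.
Let x = V_GS − 1.21. Then 38.1 x² + x − 7.16 = 0, giving x = 0.421 V (positive root), so V_GS = 1.63 V.
I_D = (V_DD − V_GS)/R = (8.37 − 1.63) / 23.5 = 0.287 mA.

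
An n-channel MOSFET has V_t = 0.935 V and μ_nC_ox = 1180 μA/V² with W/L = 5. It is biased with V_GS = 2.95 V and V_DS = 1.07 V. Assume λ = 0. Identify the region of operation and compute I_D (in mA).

k_n = μ_nC_ox · (W/L) = 5.9 mA/V².
V_ov = V_GS − V_t = 2.95 − 0.935 = 2.02 V.
Since V_DS = 1.07 V < V_ov = 2.02 V, the device is in the triode region.
I_D = k_n [V_ov · V_DS − ½ V_DS²] = 5.9 × [2.02 × 1.07 − 0.5 × 1.07²] = 9.34 mA.

Triode; I_D = 9.34 mA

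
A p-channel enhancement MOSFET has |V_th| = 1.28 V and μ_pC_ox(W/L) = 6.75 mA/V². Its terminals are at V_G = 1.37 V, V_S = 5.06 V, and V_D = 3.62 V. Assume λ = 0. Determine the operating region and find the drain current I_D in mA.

Triode; I_D = 16.4 mA

V_SG = V_S − V_G = 5.06 − 1.37 = 3.69 V; V_SD = V_S − V_D = 5.06 − 3.62 = 1.44 V.
V_ov = V_SG − |V_th| = 3.69 − 1.28 = 2.41 V.
Since V_SD = 1.44 V < V_ov = 2.41 V, the device is in the triode region.
I_D = k_p [V_ov · V_SD − ½ V_SD²] = 6.75 × [2.41 × 1.44 − 0.5 × 1.44²] = 16.4 mA.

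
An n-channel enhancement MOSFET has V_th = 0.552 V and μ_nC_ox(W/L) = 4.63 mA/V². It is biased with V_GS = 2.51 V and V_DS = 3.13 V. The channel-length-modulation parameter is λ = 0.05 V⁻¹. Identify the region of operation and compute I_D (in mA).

Saturation; I_D = 10.3 mA

V_ov = V_GS − V_th = 2.51 − 0.552 = 1.96 V.
Since V_DS = 3.13 V ≥ V_ov = 1.96 V, the device is in saturation.
I_D = ½ k_n V_ov² (1 + λ V_DS) = 0.5 × 4.63 × 1.96² × (1 + 0.05 × 3.13) = 10.3 mA.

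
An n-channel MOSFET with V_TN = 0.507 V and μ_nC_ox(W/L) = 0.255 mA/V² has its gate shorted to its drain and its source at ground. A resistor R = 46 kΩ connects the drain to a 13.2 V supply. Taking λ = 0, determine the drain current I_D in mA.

With gate tied to drain, V_GS = V_DS ≥ V_GS − V_TN, so the device is in saturation.
KCL at the drain: ½ k_n (V_GS − V_TN)² = (V_DD − V_GS)/R.
Let x = V_GS − 0.507. Then 5.87 x² + x − 12.69 = 0, giving x = 1.39 V (positive root), so V_GS = 1.9 V.
I_D = (V_DD − V_GS)/R = (13.2 − 1.9) / 46 = 0.246 mA.

I_D = 0.246 mA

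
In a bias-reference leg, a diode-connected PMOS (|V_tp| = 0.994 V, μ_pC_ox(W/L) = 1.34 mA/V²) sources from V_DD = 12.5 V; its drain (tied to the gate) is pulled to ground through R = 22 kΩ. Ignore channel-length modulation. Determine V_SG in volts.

V_SG = 1.84 V

With gate tied to drain, V_SG = V_SD ≥ V_SG − |V_tp|, so the device is in saturation.
KCL at the drain: ½ k_p (V_SG − |V_tp|)² = (V_DD − V_SG)/R.
Let x = V_SG − 0.994. Then 14.7 x² + x − 11.51 = 0, giving x = 0.85 V (positive root), so V_SG = 1.84 V.
I_D = (V_DD − V_SG)/R = (12.5 − 1.84) / 22 = 0.484 mA.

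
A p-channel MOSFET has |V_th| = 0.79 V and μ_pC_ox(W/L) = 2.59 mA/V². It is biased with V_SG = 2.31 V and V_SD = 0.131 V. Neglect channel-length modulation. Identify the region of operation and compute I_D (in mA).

Triode; I_D = 0.493 mA

V_ov = V_SG − |V_th| = 2.31 − 0.79 = 1.52 V.
Since V_SD = 0.131 V < V_ov = 1.52 V, the device is in the triode region.
I_D = k_p [V_ov · V_SD − ½ V_SD²] = 2.59 × [1.52 × 0.131 − 0.5 × 0.131²] = 0.493 mA.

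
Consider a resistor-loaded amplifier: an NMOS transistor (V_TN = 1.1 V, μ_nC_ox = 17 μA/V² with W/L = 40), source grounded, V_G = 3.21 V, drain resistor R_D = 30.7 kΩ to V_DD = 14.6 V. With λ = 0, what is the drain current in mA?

I_D = 0.464 mA

V_GS = V_G = 3.21 V, so V_ov = 3.21 − 1.1 = 2.11 V.
k_n = μ_nC_ox · (W/L) = 0.68 mA/V².
Assume saturation: I_D = ½ k_n V_ov² = 0.5 × 0.68 × 2.11² = 1.51 mA, giving V_DS = V_DD − I_D R_D = 14.6 − 1.51 × 30.7 = -31.9 V.
But -31.9 V < V_ov = 2.11 V, so the device is actually in triode.
In triode I_D = k_n[V_ov V_DS − ½ V_DS²] and I_D = (V_DD − V_DS)/R_D. Equating: 10.4 V_DS² − 45.05 V_DS + 14.6 = 0, giving V_DS = 0.353 V (the root below V_ov).
I_D = (14.6 − 0.353) / 30.7 = 0.464 mA.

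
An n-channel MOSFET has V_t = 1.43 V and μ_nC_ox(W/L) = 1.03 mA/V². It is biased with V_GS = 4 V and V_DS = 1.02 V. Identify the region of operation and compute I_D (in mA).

Triode; I_D = 2.16 mA

V_ov = V_GS − V_t = 4 − 1.43 = 2.57 V.
Since V_DS = 1.02 V < V_ov = 2.57 V, the device is in the triode region.
I_D = k_n [V_ov · V_DS − ½ V_DS²] = 1.03 × [2.57 × 1.02 − 0.5 × 1.02²] = 2.16 mA.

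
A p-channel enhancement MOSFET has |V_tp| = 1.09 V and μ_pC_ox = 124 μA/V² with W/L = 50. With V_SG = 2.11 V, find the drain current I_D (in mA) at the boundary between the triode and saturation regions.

At the boundary V_SD = V_ov = V_SG − |V_tp| = 2.11 − 1.09 = 1.02 V.
k_p = μ_pC_ox · (W/L) = 6.2 mA/V².
I_D = ½ k_p V_ov² = 0.5 × 6.2 × 1.02² = 3.23 mA.

I_D = 3.23 mA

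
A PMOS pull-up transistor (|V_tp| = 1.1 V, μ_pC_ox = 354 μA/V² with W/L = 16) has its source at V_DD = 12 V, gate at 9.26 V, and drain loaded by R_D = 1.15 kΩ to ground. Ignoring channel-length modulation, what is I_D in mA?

V_SG = V_DD − V_G = 12 − 9.26 = 2.74 V, so V_ov = 2.74 − 1.1 = 1.64 V.
k_p = μ_pC_ox · (W/L) = 5.664 mA/V².
Assume saturation: I_D = ½ k_p V_ov² = 0.5 × 5.664 × 1.64² = 7.62 mA, giving V_SD = V_DD − I_D R_D = 12 − 7.62 × 1.15 = 3.24 V.
V_SD = 3.24 V ≥ V_ov = 1.64 V, confirming saturation.

I_D = 7.62 mA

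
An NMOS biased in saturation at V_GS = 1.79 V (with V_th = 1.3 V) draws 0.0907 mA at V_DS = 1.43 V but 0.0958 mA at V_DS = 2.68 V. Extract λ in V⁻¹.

λ = 0.0481 V⁻¹

With V_GS fixed, I_D ∝ (1 + λ V_DS) in saturation, so I_D2/I_D1 = (1 + λ V_DS2)/(1 + λ V_DS1).
0.0958/0.0907 = 1.056 = (1 + 2.68 λ)/(1 + 1.43 λ).
Solving: λ (I_D1 V_DS2 − I_D2 V_DS1) = I_D2 − I_D1, so λ = (0.0958 − 0.0907) / (0.0907 × 2.68 − 0.0958 × 1.43) = 0.0051 / 0.106 = 0.0481 V⁻¹.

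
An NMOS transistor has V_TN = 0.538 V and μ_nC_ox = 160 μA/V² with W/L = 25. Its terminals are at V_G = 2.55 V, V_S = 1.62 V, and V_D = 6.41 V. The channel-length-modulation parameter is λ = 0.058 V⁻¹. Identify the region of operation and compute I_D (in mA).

Saturation; I_D = 0.393 mA

V_GS = V_G − V_S = 2.55 − 1.62 = 0.93 V; V_DS = V_D − V_S = 6.41 − 1.62 = 4.79 V.
k_n = μ_nC_ox · (W/L) = 4 mA/V².
V_ov = V_GS − V_TN = 0.93 − 0.538 = 0.392 V.
Since V_DS = 4.79 V ≥ V_ov = 0.392 V, the device is in saturation.
I_D = ½ k_n V_ov² (1 + λ V_DS) = 0.5 × 4 × 0.392² × (1 + 0.058 × 4.79) = 0.393 mA.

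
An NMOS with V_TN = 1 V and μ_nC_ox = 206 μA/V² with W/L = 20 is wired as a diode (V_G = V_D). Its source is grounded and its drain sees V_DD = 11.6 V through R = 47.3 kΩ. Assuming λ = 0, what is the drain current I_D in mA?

With gate tied to drain, V_GS = V_DS ≥ V_GS − V_TN, so the device is in saturation.
k_n = μ_nC_ox · (W/L) = 4.12 mA/V².
KCL at the drain: ½ k_n (V_GS − V_TN)² = (V_DD − V_GS)/R.
Let x = V_GS − 1. Then 97.4 x² + x − 10.6 = 0, giving x = 0.325 V (positive root), so V_GS = 1.32 V.
I_D = (V_DD − V_GS)/R = (11.6 − 1.32) / 47.3 = 0.217 mA.

I_D = 0.217 mA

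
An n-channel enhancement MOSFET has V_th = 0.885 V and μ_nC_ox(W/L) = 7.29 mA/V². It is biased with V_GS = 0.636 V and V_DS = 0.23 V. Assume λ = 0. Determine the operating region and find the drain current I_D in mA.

Cutoff; I_D = 0 mA

V_GS = 0.636 V < V_th = 0.885 V, so the transistor is in cutoff.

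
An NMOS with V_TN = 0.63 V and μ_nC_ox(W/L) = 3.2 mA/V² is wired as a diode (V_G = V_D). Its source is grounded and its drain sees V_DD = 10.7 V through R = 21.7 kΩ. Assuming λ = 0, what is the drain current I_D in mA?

With gate tied to drain, V_GS = V_DS ≥ V_GS − V_TN, so the device is in saturation.
KCL at the drain: ½ k_n (V_GS − V_TN)² = (V_DD − V_GS)/R.
Let x = V_GS − 0.63. Then 34.7 x² + x − 10.07 = 0, giving x = 0.524 V (positive root), so V_GS = 1.15 V.
I_D = (V_DD − V_GS)/R = (10.7 − 1.15) / 21.7 = 0.44 mA.

I_D = 0.440 mA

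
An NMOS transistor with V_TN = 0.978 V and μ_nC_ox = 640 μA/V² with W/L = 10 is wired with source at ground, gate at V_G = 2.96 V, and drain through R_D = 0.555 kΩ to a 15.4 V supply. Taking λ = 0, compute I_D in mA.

I_D = 12.6 mA

V_GS = V_G = 2.96 V, so V_ov = 2.96 − 0.978 = 1.98 V.
k_n = μ_nC_ox · (W/L) = 6.4 mA/V².
Assume saturation: I_D = ½ k_n V_ov² = 0.5 × 6.4 × 1.98² = 12.6 mA, giving V_DS = V_DD − I_D R_D = 15.4 − 12.6 × 0.555 = 8.42 V.
V_DS = 8.42 V ≥ V_ov = 1.98 V, confirming saturation.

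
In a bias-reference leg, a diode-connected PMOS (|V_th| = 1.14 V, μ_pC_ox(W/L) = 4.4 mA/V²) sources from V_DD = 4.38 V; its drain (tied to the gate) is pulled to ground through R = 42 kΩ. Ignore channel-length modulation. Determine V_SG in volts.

V_SG = 1.32 V

With gate tied to drain, V_SG = V_SD ≥ V_SG − |V_th|, so the device is in saturation.
KCL at the drain: ½ k_p (V_SG − |V_th|)² = (V_DD − V_SG)/R.
Let x = V_SG − 1.14. Then 92.4 x² + x − 3.24 = 0, giving x = 0.182 V (positive root), so V_SG = 1.32 V.
I_D = (V_DD − V_SG)/R = (4.38 − 1.32) / 42 = 0.0728 mA.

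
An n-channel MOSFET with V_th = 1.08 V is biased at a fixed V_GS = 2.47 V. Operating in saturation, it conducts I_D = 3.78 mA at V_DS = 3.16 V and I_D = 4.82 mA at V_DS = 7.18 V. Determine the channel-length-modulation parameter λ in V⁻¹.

With V_GS fixed, I_D ∝ (1 + λ V_DS) in saturation, so I_D2/I_D1 = (1 + λ V_DS2)/(1 + λ V_DS1).
4.82/3.78 = 1.275 = (1 + 7.18 λ)/(1 + 3.16 λ).
Solving: λ (I_D1 V_DS2 − I_D2 V_DS1) = I_D2 − I_D1, so λ = (4.82 − 3.78) / (3.78 × 7.18 − 4.82 × 3.16) = 1.04 / 11.9 = 0.0873 V⁻¹.

λ = 0.0873 V⁻¹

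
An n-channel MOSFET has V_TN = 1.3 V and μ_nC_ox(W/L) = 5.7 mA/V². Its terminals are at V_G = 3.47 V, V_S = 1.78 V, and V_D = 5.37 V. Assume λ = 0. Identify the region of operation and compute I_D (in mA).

V_GS = V_G − V_S = 3.47 − 1.78 = 1.69 V; V_DS = V_D − V_S = 5.37 − 1.78 = 3.59 V.
V_ov = V_GS − V_TN = 1.69 − 1.3 = 0.39 V.
Since V_DS = 3.59 V ≥ V_ov = 0.39 V, the device is in saturation.
I_D = ½ k_n V_ov² = 0.5 × 5.7 × 0.39² = 0.433 mA.

Saturation; I_D = 0.433 mA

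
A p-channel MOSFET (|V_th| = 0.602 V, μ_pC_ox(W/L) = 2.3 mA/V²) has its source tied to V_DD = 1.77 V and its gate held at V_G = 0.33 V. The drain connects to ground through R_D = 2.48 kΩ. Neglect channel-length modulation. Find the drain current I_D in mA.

I_D = 0.562 mA

V_SG = V_DD − V_G = 1.77 − 0.33 = 1.44 V, so V_ov = 1.44 − 0.602 = 0.838 V.
Assume saturation: I_D = ½ k_p V_ov² = 0.5 × 2.3 × 0.838² = 0.808 mA, giving V_SD = V_DD − I_D R_D = 1.77 − 0.808 × 2.48 = -0.233 V.
But -0.233 V < V_ov = 0.838 V, so the device is actually in triode.
In triode I_D = k_p[V_ov V_SD − ½ V_SD²] and I_D = (V_DD − V_SD)/R_D. Equating: 2.85 V_SD² − 5.78 V_SD + 1.77 = 0, giving V_SD = 0.376 V (the root below V_ov).
I_D = (1.77 − 0.376) / 2.48 = 0.562 mA.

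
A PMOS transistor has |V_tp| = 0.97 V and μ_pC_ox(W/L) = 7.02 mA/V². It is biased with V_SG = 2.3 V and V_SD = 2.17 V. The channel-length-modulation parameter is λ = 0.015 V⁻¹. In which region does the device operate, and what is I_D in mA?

V_ov = V_SG − |V_tp| = 2.3 − 0.97 = 1.33 V.
Since V_SD = 2.17 V ≥ V_ov = 1.33 V, the device is in saturation.
I_D = ½ k_p V_ov² (1 + λ V_SD) = 0.5 × 7.02 × 1.33² × (1 + 0.015 × 2.17) = 6.41 mA.

Saturation; I_D = 6.41 mA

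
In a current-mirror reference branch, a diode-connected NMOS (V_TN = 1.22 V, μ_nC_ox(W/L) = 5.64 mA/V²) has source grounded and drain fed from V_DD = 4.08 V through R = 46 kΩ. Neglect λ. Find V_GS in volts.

With gate tied to drain, V_GS = V_DS ≥ V_GS − V_TN, so the device is in saturation.
KCL at the drain: ½ k_n (V_GS − V_TN)² = (V_DD − V_GS)/R.
Let x = V_GS − 1.22. Then 130 x² + x − 2.86 = 0, giving x = 0.145 V (positive root), so V_GS = 1.36 V.
I_D = (V_DD − V_GS)/R = (4.08 − 1.36) / 46 = 0.059 mA.

V_GS = 1.36 V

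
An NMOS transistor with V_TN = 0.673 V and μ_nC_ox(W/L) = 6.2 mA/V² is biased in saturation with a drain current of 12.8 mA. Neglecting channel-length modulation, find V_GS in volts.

V_GS = 2.71 V

In saturation I_D = ½ k_n (V_GS − V_TN)², so V_GS − V_TN = √(2 I_D / k_n) = √(2 × 12.8 / 6.2) = 2.03 V.
V_GS = 0.673 + 2.03 = 2.71 V.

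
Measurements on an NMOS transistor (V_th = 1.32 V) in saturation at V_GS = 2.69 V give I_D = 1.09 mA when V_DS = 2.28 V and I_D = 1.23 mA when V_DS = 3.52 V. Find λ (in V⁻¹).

λ = 0.136 V⁻¹

With V_GS fixed, I_D ∝ (1 + λ V_DS) in saturation, so I_D2/I_D1 = (1 + λ V_DS2)/(1 + λ V_DS1).
1.23/1.09 = 1.128 = (1 + 3.52 λ)/(1 + 2.28 λ).
Solving: λ (I_D1 V_DS2 − I_D2 V_DS1) = I_D2 − I_D1, so λ = (1.23 − 1.09) / (1.09 × 3.52 − 1.23 × 2.28) = 0.14 / 1.03 = 0.136 V⁻¹.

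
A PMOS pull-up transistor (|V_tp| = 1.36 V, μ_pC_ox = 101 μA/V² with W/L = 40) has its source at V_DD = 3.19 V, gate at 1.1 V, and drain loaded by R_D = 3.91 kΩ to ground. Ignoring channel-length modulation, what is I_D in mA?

V_SG = V_DD − V_G = 3.19 − 1.1 = 2.09 V, so V_ov = 2.09 − 1.36 = 0.73 V.
k_p = μ_pC_ox · (W/L) = 4.04 mA/V².
Assume saturation: I_D = ½ k_p V_ov² = 0.5 × 4.04 × 0.73² = 1.08 mA, giving V_SD = V_DD − I_D R_D = 3.19 − 1.08 × 3.91 = -1.02 V.
But -1.02 V < V_ov = 0.73 V, so the device is actually in triode.
In triode I_D = k_p[V_ov V_SD − ½ V_SD²] and I_D = (V_DD − V_SD)/R_D. Equating: 7.9 V_SD² − 12.53 V_SD + 3.19 = 0, giving V_SD = 0.318 V (the root below V_ov).
I_D = (3.19 − 0.318) / 3.91 = 0.734 mA.

I_D = 0.734 mA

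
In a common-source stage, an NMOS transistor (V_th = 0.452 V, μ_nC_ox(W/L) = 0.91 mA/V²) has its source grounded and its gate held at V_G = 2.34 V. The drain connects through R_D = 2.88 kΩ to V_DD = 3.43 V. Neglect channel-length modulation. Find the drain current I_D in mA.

I_D = 0.956 mA

V_GS = V_G = 2.34 V, so V_ov = 2.34 − 0.452 = 1.89 V.
Assume saturation: I_D = ½ k_n V_ov² = 0.5 × 0.91 × 1.89² = 1.62 mA, giving V_DS = V_DD − I_D R_D = 3.43 − 1.62 × 2.88 = -1.24 V.
But -1.24 V < V_ov = 1.89 V, so the device is actually in triode.
In triode I_D = k_n[V_ov V_DS − ½ V_DS²] and I_D = (V_DD − V_DS)/R_D. Equating: 1.31 V_DS² − 5.948 V_DS + 3.43 = 0, giving V_DS = 0.678 V (the root below V_ov).
I_D = (3.43 − 0.678) / 2.88 = 0.956 mA.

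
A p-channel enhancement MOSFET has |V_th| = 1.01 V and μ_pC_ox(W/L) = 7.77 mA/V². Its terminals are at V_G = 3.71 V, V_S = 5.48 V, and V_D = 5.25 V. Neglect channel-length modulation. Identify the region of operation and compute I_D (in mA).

V_SG = V_S − V_G = 5.48 − 3.71 = 1.77 V; V_SD = V_S − V_D = 5.48 − 5.25 = 0.23 V.
V_ov = V_SG − |V_th| = 1.77 − 1.01 = 0.76 V.
Since V_SD = 0.23 V < V_ov = 0.76 V, the device is in the triode region.
I_D = k_p [V_ov · V_SD − ½ V_SD²] = 7.77 × [0.76 × 0.23 − 0.5 × 0.23²] = 1.15 mA.

Triode; I_D = 1.15 mA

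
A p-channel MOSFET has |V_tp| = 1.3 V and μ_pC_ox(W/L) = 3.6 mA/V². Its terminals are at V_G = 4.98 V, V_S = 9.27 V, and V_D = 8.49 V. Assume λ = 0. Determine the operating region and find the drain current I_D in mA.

V_SG = V_S − V_G = 9.27 − 4.98 = 4.29 V; V_SD = V_S − V_D = 9.27 − 8.49 = 0.78 V.
V_ov = V_SG − |V_tp| = 4.29 − 1.3 = 2.99 V.
Since V_SD = 0.78 V < V_ov = 2.99 V, the device is in the triode region.
I_D = k_p [V_ov · V_SD − ½ V_SD²] = 3.6 × [2.99 × 0.78 − 0.5 × 0.78²] = 7.3 mA.

Triode; I_D = 7.30 mA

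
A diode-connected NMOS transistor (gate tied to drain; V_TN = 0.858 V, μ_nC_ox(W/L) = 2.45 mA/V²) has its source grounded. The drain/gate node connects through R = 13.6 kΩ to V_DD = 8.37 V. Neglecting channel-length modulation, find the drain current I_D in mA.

I_D = 0.505 mA

With gate tied to drain, V_GS = V_DS ≥ V_GS − V_TN, so the device is in saturation.
KCL at the drain: ½ k_n (V_GS − V_TN)² = (V_DD − V_GS)/R.
Let x = V_GS − 0.858. Then 16.7 x² + x − 7.512 = 0, giving x = 0.642 V (positive root), so V_GS = 1.5 V.
I_D = (V_DD − V_GS)/R = (8.37 − 1.5) / 13.6 = 0.505 mA.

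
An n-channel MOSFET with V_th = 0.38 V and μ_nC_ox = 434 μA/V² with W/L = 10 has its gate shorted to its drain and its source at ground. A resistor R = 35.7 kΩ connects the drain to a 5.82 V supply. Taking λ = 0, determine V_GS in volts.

With gate tied to drain, V_GS = V_DS ≥ V_GS − V_th, so the device is in saturation.
k_n = μ_nC_ox · (W/L) = 4.34 mA/V².
KCL at the drain: ½ k_n (V_GS − V_th)² = (V_DD − V_GS)/R.
Let x = V_GS − 0.38. Then 77.5 x² + x − 5.44 = 0, giving x = 0.259 V (positive root), so V_GS = 0.639 V.
I_D = (V_DD − V_GS)/R = (5.82 − 0.639) / 35.7 = 0.145 mA.

V_GS = 0.639 V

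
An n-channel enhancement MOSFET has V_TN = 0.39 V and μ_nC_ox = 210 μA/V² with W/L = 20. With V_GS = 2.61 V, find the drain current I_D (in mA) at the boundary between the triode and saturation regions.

I_D = 10.3 mA

At the boundary V_DS = V_ov = V_GS − V_TN = 2.61 − 0.39 = 2.22 V.
k_n = μ_nC_ox · (W/L) = 4.2 mA/V².
I_D = ½ k_n V_ov² = 0.5 × 4.2 × 2.22² = 10.3 mA.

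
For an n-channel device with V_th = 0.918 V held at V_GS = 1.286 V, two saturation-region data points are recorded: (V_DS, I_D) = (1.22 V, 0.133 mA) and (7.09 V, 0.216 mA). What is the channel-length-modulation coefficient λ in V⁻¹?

With V_GS fixed, I_D ∝ (1 + λ V_DS) in saturation, so I_D2/I_D1 = (1 + λ V_DS2)/(1 + λ V_DS1).
0.216/0.133 = 1.624 = (1 + 7.09 λ)/(1 + 1.22 λ).
Solving: λ (I_D1 V_DS2 − I_D2 V_DS1) = I_D2 − I_D1, so λ = (0.216 − 0.133) / (0.133 × 7.09 − 0.216 × 1.22) = 0.083 / 0.679 = 0.122 V⁻¹.

λ = 0.122 V⁻¹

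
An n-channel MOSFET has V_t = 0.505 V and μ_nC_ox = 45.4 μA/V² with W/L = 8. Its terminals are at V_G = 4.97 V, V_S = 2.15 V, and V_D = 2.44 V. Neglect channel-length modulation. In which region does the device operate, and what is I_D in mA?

V_GS = V_G − V_S = 4.97 − 2.15 = 2.82 V; V_DS = V_D − V_S = 2.44 − 2.15 = 0.29 V.
k_n = μ_nC_ox · (W/L) = 0.3632 mA/V².
V_ov = V_GS − V_t = 2.82 − 0.505 = 2.31 V.
Since V_DS = 0.29 V < V_ov = 2.31 V, the device is in the triode region.
I_D = k_n [V_ov · V_DS − ½ V_DS²] = 0.3632 × [2.31 × 0.29 − 0.5 × 0.29²] = 0.229 mA.

Triode; I_D = 0.229 mA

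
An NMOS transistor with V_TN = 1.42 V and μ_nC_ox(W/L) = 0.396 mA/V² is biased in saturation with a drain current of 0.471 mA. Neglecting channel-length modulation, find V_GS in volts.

V_GS = 2.96 V

In saturation I_D = ½ k_n (V_GS − V_TN)², so V_GS − V_TN = √(2 I_D / k_n) = √(2 × 0.471 / 0.396) = 1.54 V.
V_GS = 1.42 + 1.54 = 2.96 V.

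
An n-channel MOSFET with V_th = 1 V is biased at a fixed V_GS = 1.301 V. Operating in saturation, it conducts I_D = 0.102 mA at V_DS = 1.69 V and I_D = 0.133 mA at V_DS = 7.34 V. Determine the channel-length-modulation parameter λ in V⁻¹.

λ = 0.0592 V⁻¹

With V_GS fixed, I_D ∝ (1 + λ V_DS) in saturation, so I_D2/I_D1 = (1 + λ V_DS2)/(1 + λ V_DS1).
0.133/0.102 = 1.304 = (1 + 7.34 λ)/(1 + 1.69 λ).
Solving: λ (I_D1 V_DS2 − I_D2 V_DS1) = I_D2 − I_D1, so λ = (0.133 − 0.102) / (0.102 × 7.34 − 0.133 × 1.69) = 0.031 / 0.524 = 0.0592 V⁻¹.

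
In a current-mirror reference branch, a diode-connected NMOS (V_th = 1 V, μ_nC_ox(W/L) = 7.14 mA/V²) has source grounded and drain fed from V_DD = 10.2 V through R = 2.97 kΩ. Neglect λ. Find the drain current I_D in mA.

With gate tied to drain, V_GS = V_DS ≥ V_GS − V_th, so the device is in saturation.
KCL at the drain: ½ k_n (V_GS − V_th)² = (V_DD − V_GS)/R.
Let x = V_GS − 1. Then 10.6 x² + x − 9.2 = 0, giving x = 0.886 V (positive root), so V_GS = 1.89 V.
I_D = (V_DD − V_GS)/R = (10.2 − 1.89) / 2.97 = 2.8 mA.

I_D = 2.80 mA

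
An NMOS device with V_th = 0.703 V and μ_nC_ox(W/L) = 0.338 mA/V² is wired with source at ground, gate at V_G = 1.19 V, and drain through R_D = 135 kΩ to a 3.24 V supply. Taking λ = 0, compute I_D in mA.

I_D = 0.0228 mA

V_GS = V_G = 1.19 V, so V_ov = 1.19 − 0.703 = 0.487 V.
Assume saturation: I_D = ½ k_n V_ov² = 0.5 × 0.338 × 0.487² = 0.0401 mA, giving V_DS = V_DD − I_D R_D = 3.24 − 0.0401 × 135 = -2.17 V.
But -2.17 V < V_ov = 0.487 V, so the device is actually in triode.
In triode I_D = k_n[V_ov V_DS − ½ V_DS²] and I_D = (V_DD − V_DS)/R_D. Equating: 22.8 V_DS² − 23.22 V_DS + 3.24 = 0, giving V_DS = 0.167 V (the root below V_ov).
I_D = (3.24 − 0.167) / 135 = 0.0228 mA.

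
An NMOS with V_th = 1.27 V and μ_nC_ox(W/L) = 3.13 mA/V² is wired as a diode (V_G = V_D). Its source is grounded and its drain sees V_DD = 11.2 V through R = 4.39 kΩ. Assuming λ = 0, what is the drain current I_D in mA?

I_D = 2.00 mA

With gate tied to drain, V_GS = V_DS ≥ V_GS − V_th, so the device is in saturation.
KCL at the drain: ½ k_n (V_GS − V_th)² = (V_DD − V_GS)/R.
Let x = V_GS − 1.27. Then 6.87 x² + x − 9.93 = 0, giving x = 1.13 V (positive root), so V_GS = 2.4 V.
I_D = (V_DD − V_GS)/R = (11.2 − 2.4) / 4.39 = 2 mA.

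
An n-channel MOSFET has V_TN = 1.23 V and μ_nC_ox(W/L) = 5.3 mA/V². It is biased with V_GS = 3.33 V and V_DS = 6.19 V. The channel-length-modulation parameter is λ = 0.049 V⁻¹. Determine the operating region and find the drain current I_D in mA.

Saturation; I_D = 15.2 mA

V_ov = V_GS − V_TN = 3.33 − 1.23 = 2.1 V.
Since V_DS = 6.19 V ≥ V_ov = 2.1 V, the device is in saturation.
I_D = ½ k_n V_ov² (1 + λ V_DS) = 0.5 × 5.3 × 2.1² × (1 + 0.049 × 6.19) = 15.2 mA.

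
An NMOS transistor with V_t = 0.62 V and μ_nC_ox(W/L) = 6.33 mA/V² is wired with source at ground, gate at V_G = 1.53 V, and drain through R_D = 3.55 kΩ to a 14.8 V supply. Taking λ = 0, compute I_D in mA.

V_GS = V_G = 1.53 V, so V_ov = 1.53 − 0.62 = 0.91 V.
Assume saturation: I_D = ½ k_n V_ov² = 0.5 × 6.33 × 0.91² = 2.62 mA, giving V_DS = V_DD − I_D R_D = 14.8 − 2.62 × 3.55 = 5.5 V.
V_DS = 5.5 V ≥ V_ov = 0.91 V, confirming saturation.

I_D = 2.62 mA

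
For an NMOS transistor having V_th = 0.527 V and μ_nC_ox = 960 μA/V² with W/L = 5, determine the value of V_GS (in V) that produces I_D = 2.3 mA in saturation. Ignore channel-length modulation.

k_n = μ_nC_ox · (W/L) = 4.8 mA/V².
In saturation I_D = ½ k_n (V_GS − V_th)², so V_GS − V_th = √(2 I_D / k_n) = √(2 × 2.3 / 4.8) = 0.979 V.
V_GS = 0.527 + 0.979 = 1.51 V.

V_GS = 1.51 V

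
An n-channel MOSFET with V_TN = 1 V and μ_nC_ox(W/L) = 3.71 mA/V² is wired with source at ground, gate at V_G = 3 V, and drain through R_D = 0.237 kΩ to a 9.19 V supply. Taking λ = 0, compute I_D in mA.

V_GS = V_G = 3 V, so V_ov = 3 − 1 = 2 V.
Assume saturation: I_D = ½ k_n V_ov² = 0.5 × 3.71 × 2² = 7.42 mA, giving V_DS = V_DD − I_D R_D = 9.19 − 7.42 × 0.237 = 7.43 V.
V_DS = 7.43 V ≥ V_ov = 2 V, confirming saturation.

I_D = 7.42 mA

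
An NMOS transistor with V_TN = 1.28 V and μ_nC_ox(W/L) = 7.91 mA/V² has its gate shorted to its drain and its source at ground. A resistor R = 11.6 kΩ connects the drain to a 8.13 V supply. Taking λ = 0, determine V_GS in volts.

V_GS = 1.66 V

With gate tied to drain, V_GS = V_DS ≥ V_GS − V_TN, so the device is in saturation.
KCL at the drain: ½ k_n (V_GS − V_TN)² = (V_DD − V_GS)/R.
Let x = V_GS − 1.28. Then 45.9 x² + x − 6.85 = 0, giving x = 0.376 V (positive root), so V_GS = 1.66 V.
I_D = (V_DD − V_GS)/R = (8.13 − 1.66) / 11.6 = 0.558 mA.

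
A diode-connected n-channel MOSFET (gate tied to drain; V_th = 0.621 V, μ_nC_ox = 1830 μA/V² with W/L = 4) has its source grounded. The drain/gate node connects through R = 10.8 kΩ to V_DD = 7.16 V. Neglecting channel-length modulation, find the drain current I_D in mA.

I_D = 0.569 mA

With gate tied to drain, V_GS = V_DS ≥ V_GS − V_th, so the device is in saturation.
k_n = μ_nC_ox · (W/L) = 7.32 mA/V².
KCL at the drain: ½ k_n (V_GS − V_th)² = (V_DD − V_GS)/R.
Let x = V_GS − 0.621. Then 39.5 x² + x − 6.539 = 0, giving x = 0.394 V (positive root), so V_GS = 1.02 V.
I_D = (V_DD − V_GS)/R = (7.16 − 1.02) / 10.8 = 0.569 mA.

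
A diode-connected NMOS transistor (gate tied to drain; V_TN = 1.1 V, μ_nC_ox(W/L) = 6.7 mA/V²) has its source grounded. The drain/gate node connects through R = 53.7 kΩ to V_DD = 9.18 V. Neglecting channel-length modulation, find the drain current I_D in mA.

I_D = 0.147 mA

With gate tied to drain, V_GS = V_DS ≥ V_GS − V_TN, so the device is in saturation.
KCL at the drain: ½ k_n (V_GS − V_TN)² = (V_DD − V_GS)/R.
Let x = V_GS − 1.1. Then 180 x² + x − 8.08 = 0, giving x = 0.209 V (positive root), so V_GS = 1.31 V.
I_D = (V_DD − V_GS)/R = (9.18 − 1.31) / 53.7 = 0.147 mA.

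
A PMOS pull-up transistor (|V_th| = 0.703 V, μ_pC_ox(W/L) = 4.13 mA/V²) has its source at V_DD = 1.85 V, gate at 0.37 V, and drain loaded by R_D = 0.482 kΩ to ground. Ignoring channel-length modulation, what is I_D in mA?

I_D = 1.25 mA

V_SG = V_DD − V_G = 1.85 − 0.37 = 1.48 V, so V_ov = 1.48 − 0.703 = 0.777 V.
Assume saturation: I_D = ½ k_p V_ov² = 0.5 × 4.13 × 0.777² = 1.25 mA, giving V_SD = V_DD − I_D R_D = 1.85 − 1.25 × 0.482 = 1.25 V.
V_SD = 1.25 V ≥ V_ov = 0.777 V, confirming saturation.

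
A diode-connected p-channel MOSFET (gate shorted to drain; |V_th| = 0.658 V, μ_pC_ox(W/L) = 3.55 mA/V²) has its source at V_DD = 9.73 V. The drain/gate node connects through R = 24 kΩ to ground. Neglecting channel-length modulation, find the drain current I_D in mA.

With gate tied to drain, V_SG = V_SD ≥ V_SG − |V_th|, so the device is in saturation.
KCL at the drain: ½ k_p (V_SG − |V_th|)² = (V_DD − V_SG)/R.
Let x = V_SG − 0.658. Then 42.6 x² + x − 9.072 = 0, giving x = 0.45 V (positive root), so V_SG = 1.11 V.
I_D = (V_DD − V_SG)/R = (9.73 − 1.11) / 24 = 0.359 mA.

I_D = 0.359 mA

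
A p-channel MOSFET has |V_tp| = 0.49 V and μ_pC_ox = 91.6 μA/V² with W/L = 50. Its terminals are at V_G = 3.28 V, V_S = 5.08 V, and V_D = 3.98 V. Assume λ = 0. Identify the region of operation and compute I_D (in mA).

V_SG = V_S − V_G = 5.08 − 3.28 = 1.8 V; V_SD = V_S − V_D = 5.08 − 3.98 = 1.1 V.
k_p = μ_pC_ox · (W/L) = 4.58 mA/V².
V_ov = V_SG − |V_tp| = 1.8 − 0.49 = 1.31 V.
Since V_SD = 1.1 V < V_ov = 1.31 V, the device is in the triode region.
I_D = k_p [V_ov · V_SD − ½ V_SD²] = 4.58 × [1.31 × 1.1 − 0.5 × 1.1²] = 3.83 mA.

Triode; I_D = 3.83 mA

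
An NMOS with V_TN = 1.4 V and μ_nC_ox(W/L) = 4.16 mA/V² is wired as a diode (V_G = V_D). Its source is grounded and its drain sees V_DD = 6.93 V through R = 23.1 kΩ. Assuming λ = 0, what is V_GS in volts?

V_GS = 1.73 V

With gate tied to drain, V_GS = V_DS ≥ V_GS − V_TN, so the device is in saturation.
KCL at the drain: ½ k_n (V_GS − V_TN)² = (V_DD − V_GS)/R.
Let x = V_GS − 1.4. Then 48 x² + x − 5.53 = 0, giving x = 0.329 V (positive root), so V_GS = 1.73 V.
I_D = (V_DD − V_GS)/R = (6.93 − 1.73) / 23.1 = 0.225 mA.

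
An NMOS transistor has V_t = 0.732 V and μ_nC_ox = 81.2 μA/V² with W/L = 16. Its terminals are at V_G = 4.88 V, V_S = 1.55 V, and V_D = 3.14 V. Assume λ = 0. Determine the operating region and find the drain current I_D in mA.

V_GS = V_G − V_S = 4.88 − 1.55 = 3.33 V; V_DS = V_D − V_S = 3.14 − 1.55 = 1.59 V.
k_n = μ_nC_ox · (W/L) = 1.299 mA/V².
V_ov = V_GS − V_t = 3.33 − 0.732 = 2.6 V.
Since V_DS = 1.59 V < V_ov = 2.6 V, the device is in the triode region.
I_D = k_n [V_ov · V_DS − ½ V_DS²] = 1.299 × [2.6 × 1.59 − 0.5 × 1.59²] = 3.72 mA.

Triode; I_D = 3.72 mA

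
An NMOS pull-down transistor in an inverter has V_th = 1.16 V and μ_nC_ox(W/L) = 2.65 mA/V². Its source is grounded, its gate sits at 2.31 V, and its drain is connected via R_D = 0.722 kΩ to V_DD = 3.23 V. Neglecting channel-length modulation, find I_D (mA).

I_D = 1.75 mA

V_GS = V_G = 2.31 V, so V_ov = 2.31 − 1.16 = 1.15 V.
Assume saturation: I_D = ½ k_n V_ov² = 0.5 × 2.65 × 1.15² = 1.75 mA, giving V_DS = V_DD − I_D R_D = 3.23 − 1.75 × 0.722 = 1.96 V.
V_DS = 1.96 V ≥ V_ov = 1.15 V, confirming saturation.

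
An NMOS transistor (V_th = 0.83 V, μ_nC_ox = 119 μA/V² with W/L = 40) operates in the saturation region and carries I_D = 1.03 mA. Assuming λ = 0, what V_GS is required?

k_n = μ_nC_ox · (W/L) = 4.76 mA/V².
In saturation I_D = ½ k_n (V_GS − V_th)², so V_GS − V_th = √(2 I_D / k_n) = √(2 × 1.03 / 4.76) = 0.658 V.
V_GS = 0.83 + 0.658 = 1.49 V.

V_GS = 1.49 V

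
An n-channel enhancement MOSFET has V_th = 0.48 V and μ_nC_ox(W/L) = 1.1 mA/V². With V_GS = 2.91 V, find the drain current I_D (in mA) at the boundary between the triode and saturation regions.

I_D = 3.25 mA

At the boundary V_DS = V_ov = V_GS − V_th = 2.91 − 0.48 = 2.43 V.
I_D = ½ k_n V_ov² = 0.5 × 1.1 × 2.43² = 3.25 mA.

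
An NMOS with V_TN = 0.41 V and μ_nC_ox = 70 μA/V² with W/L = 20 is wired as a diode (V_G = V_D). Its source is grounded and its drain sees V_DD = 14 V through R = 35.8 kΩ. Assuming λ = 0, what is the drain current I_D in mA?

I_D = 0.360 mA

With gate tied to drain, V_GS = V_DS ≥ V_GS − V_TN, so the device is in saturation.
k_n = μ_nC_ox · (W/L) = 1.4 mA/V².
KCL at the drain: ½ k_n (V_GS − V_TN)² = (V_DD − V_GS)/R.
Let x = V_GS − 0.41. Then 25.1 x² + x − 13.59 = 0, giving x = 0.717 V (positive root), so V_GS = 1.13 V.
I_D = (V_DD − V_GS)/R = (14 − 1.13) / 35.8 = 0.36 mA.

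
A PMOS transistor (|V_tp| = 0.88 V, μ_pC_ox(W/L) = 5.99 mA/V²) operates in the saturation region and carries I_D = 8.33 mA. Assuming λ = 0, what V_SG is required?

V_SG = 2.55 V

In saturation I_D = ½ k_p (V_SG − |V_tp|)², so V_SG − |V_tp| = √(2 I_D / k_p) = √(2 × 8.33 / 5.99) = 1.67 V.
V_SG = 0.88 + 1.67 = 2.55 V.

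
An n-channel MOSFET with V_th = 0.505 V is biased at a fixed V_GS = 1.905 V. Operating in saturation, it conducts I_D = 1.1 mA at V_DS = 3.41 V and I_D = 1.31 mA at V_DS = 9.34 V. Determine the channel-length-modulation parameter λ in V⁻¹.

With V_GS fixed, I_D ∝ (1 + λ V_DS) in saturation, so I_D2/I_D1 = (1 + λ V_DS2)/(1 + λ V_DS1).
1.31/1.1 = 1.191 = (1 + 9.34 λ)/(1 + 3.41 λ).
Solving: λ (I_D1 V_DS2 − I_D2 V_DS1) = I_D2 − I_D1, so λ = (1.31 − 1.1) / (1.1 × 9.34 − 1.31 × 3.41) = 0.21 / 5.81 = 0.0362 V⁻¹.

λ = 0.0362 V⁻¹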